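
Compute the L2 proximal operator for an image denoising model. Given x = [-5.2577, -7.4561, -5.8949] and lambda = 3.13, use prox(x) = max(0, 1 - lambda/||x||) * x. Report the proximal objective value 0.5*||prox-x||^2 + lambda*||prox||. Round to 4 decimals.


Step 1: Compute ||x||.
||x|| = 10.8622
Step 2: Compute scaling factor.
scale = max(0, 1 - 3.13/10.8622) = 0.7118
Step 3: prox(x) = [-3.7427, -5.3076, -4.1962]
||prox(x)|| = 7.7322
Step 4: Proximal objective.
0.5*||prox-x||^2 = 4.8985
lambda*||prox|| = 24.2018
Total = 29.1001


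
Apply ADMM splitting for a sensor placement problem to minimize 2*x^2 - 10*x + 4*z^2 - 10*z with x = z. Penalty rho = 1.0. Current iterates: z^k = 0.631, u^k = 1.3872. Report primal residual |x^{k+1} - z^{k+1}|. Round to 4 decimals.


ADMM iteration with rho = 1.0, z^k = 0.631, u^k = 1.3872
Step 1: x-update.
Minimize 2*x^2 - 10*x + (1.0/2)*(x - 0.631 + 1.3872)^2
FOC: (2*2 + 1.0)*x = 10 + 1.0*(0.631 - 1.3872)
x^{k+1} = 1.8488
Step 2: z-update.
Minimize 4*z^2 - 10*z + (1.0/2)*(1.8488 - z + 1.3872)^2
FOC: (2*4 + 1.0)*z = 10 + 1.0*(1.8488 + 1.3872)
z^{k+1} = 1.4707
Step 3: u-update.
u^{k+1} = 1.3872 + 1.8488 - 1.4707 = 1.7653
Step 4: Primal residual = |1.8488 - 1.4707| = 0.3781


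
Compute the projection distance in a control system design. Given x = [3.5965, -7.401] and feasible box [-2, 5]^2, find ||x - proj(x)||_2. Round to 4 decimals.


Project each component onto [-2, 5].
clip(3.5965) = 3.5965, clip(-7.401) = -2.0
Projection = [3.5965, -2.0]
Squared diffs: [0.0, 29.1708]
Distance = sqrt(29.1708) = 5.401


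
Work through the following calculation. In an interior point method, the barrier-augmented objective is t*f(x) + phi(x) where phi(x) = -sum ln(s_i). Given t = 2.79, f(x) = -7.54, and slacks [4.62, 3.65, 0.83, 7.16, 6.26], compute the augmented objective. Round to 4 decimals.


Step 1: Compute log-barrier.
ln values: [1.5304, 1.2947, -0.1863, 1.9685, 1.8342]
phi = -(1.5304 + 1.2947 - 0.1863 + 1.9685 + 1.8342) = -6.4415
Step 2: Compute augmented objective.
t*f(x) = 2.79*-7.54 = -21.0366
Total = -21.0366 - 6.4415 = -27.4781


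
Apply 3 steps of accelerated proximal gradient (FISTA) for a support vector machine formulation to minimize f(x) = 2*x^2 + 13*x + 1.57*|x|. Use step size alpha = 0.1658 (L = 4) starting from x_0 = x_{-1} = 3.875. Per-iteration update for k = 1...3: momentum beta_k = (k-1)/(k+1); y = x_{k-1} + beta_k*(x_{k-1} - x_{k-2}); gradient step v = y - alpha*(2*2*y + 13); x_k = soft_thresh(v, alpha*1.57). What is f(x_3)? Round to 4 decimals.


FISTA on f(x) = 2*x^2 + 13*x + 1.57*|x|
L = 4, alpha = 0.1658
Iteration 1: beta = 0.0, y = 3.875 + 0.0*(3.875 - 3.875) = 3.875
  grad(y) = 28.5, v = y - alpha*grad = -0.8503
  prox(v) = soft_thresh(-0.8503, 0.2603) = -0.59
Iteration 2: beta = 0.3333, y = -0.59 + 0.3333*(-0.59 - 3.875) = -2.0783
  grad(y) = 4.6867, v = y - alpha*grad = -2.8554
  prox(v) = soft_thresh(-2.8554, 0.2603) = -2.5951
Iteration 3: beta = 0.5, y = -2.5951 + 0.5*(-2.5951 + 0.59) = -3.5976
  grad(y) = -1.3905, v = y - alpha*grad = -3.3671
  prox(v) = soft_thresh(-3.3671, 0.2603) = -3.1068
f(x_3) = 2*(-3.1068)^2 + 13*(-3.1068) + 1.57*|-3.1068| = -16.2063


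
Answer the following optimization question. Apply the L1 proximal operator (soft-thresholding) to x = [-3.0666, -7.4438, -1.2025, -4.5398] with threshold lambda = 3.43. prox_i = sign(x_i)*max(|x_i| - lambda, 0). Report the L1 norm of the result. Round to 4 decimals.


Soft-thresholding with lambda = 3.43:
prox(-3.0666) = sign(-3.0666)*max(|-3.0666| - 3.43, 0) = 0.0
prox(-7.4438) = sign(-7.4438)*max(|-7.4438| - 3.43, 0) = -4.0138
prox(-1.2025) = sign(-1.2025)*max(|-1.2025| - 3.43, 0) = 0.0
prox(-4.5398) = sign(-4.5398)*max(|-4.5398| - 3.43, 0) = -1.1098
prox(x) = [0.0, -4.0138, 0.0, -1.1098]
||prox(x)||_1 = 0.0 + 4.0138 + 0.0 + 1.1098 = 5.1236


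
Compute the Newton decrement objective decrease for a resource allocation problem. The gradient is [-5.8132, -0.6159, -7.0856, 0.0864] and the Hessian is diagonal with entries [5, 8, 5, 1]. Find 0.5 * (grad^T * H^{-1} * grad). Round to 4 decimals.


Step 1: H is diagonal, so H^(-1) * g = [-1.1626, -0.077, -1.4171, 0.0864].
Step 2: g^T H^(-1) g = sum_i g_i^2 / H_ii
  = (-5.8132)^2/5 + (-0.6159)^2/8 + (-7.0856)^2/5 + (0.0864)^2/1
  = 6.7587 + 0.0474 + 10.0411 + 0.0075 = 16.8547
Step 3: Objective decrease = 0.5 * g^T H^(-1) g = 8.4273


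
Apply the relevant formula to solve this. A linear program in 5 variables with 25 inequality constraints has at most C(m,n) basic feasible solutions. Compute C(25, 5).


Each vertex corresponds to some choice of n active constraints out of m, so the number of vertices is at most C(m, n) = m! / (n!(m-n)!).
m = 25, n = 5
Numerator: 25 * 24 * 23 * 22 * 21
Denominator: 5! = 120
C(25, 5) = 53130


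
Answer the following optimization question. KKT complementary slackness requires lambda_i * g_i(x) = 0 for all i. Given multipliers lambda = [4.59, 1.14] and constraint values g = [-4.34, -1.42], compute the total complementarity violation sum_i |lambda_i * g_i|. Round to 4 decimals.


KKT complementary slackness check:
lambda_1 * g_1 = 4.59 * -4.34 = -19.9206
lambda_2 * g_2 = 1.14 * -1.42 = -1.6188
Total violation = 19.9206 + 1.6188 = 21.5394


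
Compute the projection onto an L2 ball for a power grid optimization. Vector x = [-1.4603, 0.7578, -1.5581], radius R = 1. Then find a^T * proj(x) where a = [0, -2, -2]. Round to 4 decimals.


Step 1: Compute ||x|| (intermediates to 6 decimals).
||x|| = sqrt((-1.4603)^2 + 0.7578^2 + (-1.5581)^2) = 2.265924
Step 2: Project.
Since ||x|| > R, scale = R/||x|| = 1/2.265924 = 0.441321, proj(x) = scale * x
proj(x) = [-0.644461, 0.334433, -0.687622]
Step 3: Dot product.
a^T * proj(x) = 0*(-0.644461) - 2*0.334433 - 2*(-0.687622) = 0.7064


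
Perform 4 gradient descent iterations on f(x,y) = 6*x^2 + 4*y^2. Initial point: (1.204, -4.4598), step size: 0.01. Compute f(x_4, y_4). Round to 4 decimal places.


Gradient descent on f(x,y) = 6*x^2 + 4*y^2.
Starting point: (1.204, -4.4598), alpha = 0.01
Step 1: grad_x = 2*6*1.204 = 14.448, grad_y = 2*4*-4.4598 = -35.6784
  x_1 = 1.204 - 0.01*14.448 = 1.0595
  y_1 = -4.4598 - 0.01*-35.6784 = -4.103
Step 2: grad_x = 2*6*1.0595 = 12.7142, grad_y = 2*4*-4.103 = -32.8241
  x_2 = 1.0595 - 0.01*12.7142 = 0.9324
  y_2 = -4.103 - 0.01*-32.8241 = -3.7748
Step 3: grad_x = 2*6*0.9324 = 11.1885, grad_y = 2*4*-3.7748 = -30.1982
  x_3 = 0.9324 - 0.01*11.1885 = 0.8205
  y_3 = -3.7748 - 0.01*-30.1982 = -3.4728
Step 4: grad_x = 2*6*0.8205 = 9.8459, grad_y = 2*4*-3.4728 = -27.7823
  x_4 = 0.8205 - 0.01*9.8459 = 0.722
  y_4 = -3.4728 - 0.01*-27.7823 = -3.195
f(0.722, -3.195) = 6*0.722^2 + 4*(-3.195)^2 = 43.9593


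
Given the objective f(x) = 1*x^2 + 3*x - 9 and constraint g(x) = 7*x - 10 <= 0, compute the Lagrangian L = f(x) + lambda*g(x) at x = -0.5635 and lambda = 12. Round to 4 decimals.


Step 1: Evaluate f(x).
f(-0.5635) = 1*(-0.5635)^2 + 3*(-0.5635) - 9 = -10.373
Step 2: Evaluate g(x).
g(-0.5635) = 7*-0.5635 - 10 = -13.9445
Step 3: Compute Lagrangian.
L = -10.373 + 12*-13.9445 = -177.707


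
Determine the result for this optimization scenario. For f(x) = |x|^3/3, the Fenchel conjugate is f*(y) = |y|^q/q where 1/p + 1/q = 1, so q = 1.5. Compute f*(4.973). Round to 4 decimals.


The conjugate exponent q satisfies 1/p + 1/q = 1.
p = 3, so q = 3/(3 - 1) = 1.5
|y|^q = 4.973^1.5 = 11.0899
f*(4.973) = 11.0899 / 1.5 = 7.3933


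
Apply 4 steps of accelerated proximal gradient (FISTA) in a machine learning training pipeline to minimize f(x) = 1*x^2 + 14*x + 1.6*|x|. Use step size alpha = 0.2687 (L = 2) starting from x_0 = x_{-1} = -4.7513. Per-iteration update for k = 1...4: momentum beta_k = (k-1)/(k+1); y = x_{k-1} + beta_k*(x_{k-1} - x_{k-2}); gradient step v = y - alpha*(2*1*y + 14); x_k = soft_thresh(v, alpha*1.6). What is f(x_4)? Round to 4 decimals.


FISTA on f(x) = 1*x^2 + 14*x + 1.6*|x|
L = 2, alpha = 0.2687
Iteration 1: beta = 0.0, y = -4.7513 + 0.0*(-4.7513 + 4.7513) = -4.7513
  grad(y) = 4.4974, v = y - alpha*grad = -5.9598
  prox(v) = soft_thresh(-5.9598, 0.4299) = -5.5298
Iteration 2: beta = 0.3333, y = -5.5298 + 0.3333*(-5.5298 + 4.7513) = -5.7893
  grad(y) = 2.4213, v = y - alpha*grad = -6.4399
  prox(v) = soft_thresh(-6.4399, 0.4299) = -6.01
Iteration 3: beta = 0.5, y = -6.01 + 0.5*(-6.01 + 5.5298) = -6.2501
  grad(y) = 1.4997, v = y - alpha*grad = -6.6531
  prox(v) = soft_thresh(-6.6531, 0.4299) = -6.2232
Iteration 4: beta = 0.6, y = -6.2232 + 0.6*(-6.2232 + 6.01) = -6.3511
  grad(y) = 1.2978, v = y - alpha*grad = -6.6998
  prox(v) = soft_thresh(-6.6998, 0.4299) = -6.2699
f(x_4) = 1*(-6.2699)^2 + 14*(-6.2699) + 1.6*|-6.2699| = -38.4351


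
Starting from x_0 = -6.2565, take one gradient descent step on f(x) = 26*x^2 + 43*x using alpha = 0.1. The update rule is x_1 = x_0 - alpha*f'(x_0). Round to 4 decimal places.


We compute the gradient at x_0 and apply the update.
f'(x) = 52*x + 43
f'(-6.2565) = 52*-6.2565 + 43 = -282.338
x_1 = -6.2565 - 0.1*-282.338 = 21.9773


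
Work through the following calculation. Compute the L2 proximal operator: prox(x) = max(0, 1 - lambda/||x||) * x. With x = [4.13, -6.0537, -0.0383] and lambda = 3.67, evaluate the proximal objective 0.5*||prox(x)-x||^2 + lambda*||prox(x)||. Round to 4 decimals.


Step 1: Compute ||x||.
||x|| = 7.3284
Step 2: Compute scaling factor.
scale = max(0, 1 - 3.67/7.3284) = 0.4992
Step 3: prox(x) = [2.0617, -3.0221, -0.0191]
||prox(x)|| = 3.6584
Step 4: Proximal objective.
0.5*||prox-x||^2 = 6.7345
lambda*||prox|| = 13.4263
Total = 20.1608


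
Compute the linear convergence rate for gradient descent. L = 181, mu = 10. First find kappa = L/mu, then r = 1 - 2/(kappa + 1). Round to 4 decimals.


Step 1: Compute the condition number.
kappa = L/mu = 181/10 = 18.1
Step 2: Compute the convergence rate.
r = 1 - 2/(kappa + 1) = 1 - 2*mu/(L + mu) = (L - mu)/(L + mu) = 171/191 = 0.8953


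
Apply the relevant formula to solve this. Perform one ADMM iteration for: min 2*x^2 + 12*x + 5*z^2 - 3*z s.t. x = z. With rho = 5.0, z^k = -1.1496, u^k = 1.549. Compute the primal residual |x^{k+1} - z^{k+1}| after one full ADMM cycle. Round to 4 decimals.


ADMM iteration with rho = 5.0, z^k = -1.1496, u^k = 1.549
Step 1: x-update.
Minimize 2*x^2 + 12*x + (5.0/2)*(x + 1.1496 + 1.549)^2
FOC: (2*2 + 5.0)*x = -12 + 5.0*(-1.1496 - 1.549)
x^{k+1} = -2.8326
Step 2: z-update.
Minimize 5*z^2 - 3*z + (5.0/2)*(-2.8326 - z + 1.549)^2
FOC: (2*5 + 5.0)*z = 3 + 5.0*(-2.8326 + 1.549)
z^{k+1} = -0.2279
Step 3: u-update.
u^{k+1} = 1.549 - 2.8326 + 0.2279 = -1.0557
Step 4: Primal residual = |-2.8326 + 0.2279| = 2.6047


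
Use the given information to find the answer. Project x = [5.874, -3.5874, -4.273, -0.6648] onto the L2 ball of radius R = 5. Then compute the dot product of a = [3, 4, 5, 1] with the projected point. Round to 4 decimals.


Step 1: Compute ||x|| (intermediates to 6 decimals).
||x|| = sqrt(5.874^2 + (-3.5874)^2 + (-4.273)^2 + (-0.6648)^2) = 8.128579
Step 2: Project.
Since ||x|| > R, scale = R/||x|| = 5/8.128579 = 0.615114, proj(x) = scale * x
proj(x) = [3.61318, -2.20666, -2.628382, -0.408928]
Step 3: Dot product.
a^T * proj(x) = 3*3.61318 + 4*(-2.20666) + 5*(-2.628382) + 1*(-0.408928) = -11.5379


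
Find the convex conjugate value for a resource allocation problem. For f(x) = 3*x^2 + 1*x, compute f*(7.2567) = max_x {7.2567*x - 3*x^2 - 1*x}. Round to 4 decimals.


f*(y) = sup_x {y*x - a*x^2 - b*x} = sup_x {(y-b)*x - a*x^2}
FOC: (y - b) - 2a*x = 0 => x* = (y - b)/(2a)
x* = (7.2567 - 1)/(2*3) = 1.0428
f*(7.2567) = (y-b)^2/(4a) = (7.2567 - 1)^2/(4*3)
= 39.1463/12 = 3.2622


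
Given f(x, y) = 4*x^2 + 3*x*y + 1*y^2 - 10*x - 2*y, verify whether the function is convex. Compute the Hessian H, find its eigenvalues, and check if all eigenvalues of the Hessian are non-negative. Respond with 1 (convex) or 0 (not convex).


The Hessian of f(x,y) = 4*x^2 + 3*x*y + 1*y^2 - 10*x - 2*y is:
H = [[8, 3], [3, 2]]
Trace = 8 + 2 = 10
Determinant = 8*2 - (3)^2 = 7
Discriminant = (10)^2 - 4*7 = 72.0
Eigenvalues: lambda_1 = 0.7574, lambda_2 = 9.2426
The function is convex.

1


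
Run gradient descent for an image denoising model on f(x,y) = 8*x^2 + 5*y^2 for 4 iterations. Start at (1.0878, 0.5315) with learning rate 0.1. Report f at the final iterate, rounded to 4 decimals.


Gradient descent on f(x,y) = 8*x^2 + 5*y^2.
Starting point: (1.0878, 0.5315), alpha = 0.1
Step 1: grad_x = 2*8*1.0878 = 17.4048, grad_y = 2*5*0.5315 = 5.315
  x_1 = 1.0878 - 0.1*17.4048 = -0.6527
  y_1 = 0.5315 - 0.1*5.315 = 0.0
Step 2: grad_x = 2*8*-0.6527 = -10.4429, grad_y = 2*5*0.0 = 0.0
  x_2 = -0.6527 - 0.1*-10.4429 = 0.3916
  y_2 = 0.0 - 0.1*0.0 = 0.0
Step 3: grad_x = 2*8*0.3916 = 6.2657, grad_y = 2*5*0.0 = 0.0
  x_3 = 0.3916 - 0.1*6.2657 = -0.235
  y_3 = 0.0 - 0.1*0.0 = 0.0
Step 4: grad_x = 2*8*-0.235 = -3.7594, grad_y = 2*5*0.0 = 0.0
  x_4 = -0.235 - 0.1*-3.7594 = 0.141
  y_4 = 0.0 - 0.1*0.0 = 0.0
f(0.141, 0.0) = 8*0.141^2 + 5*0.0^2 = 0.159


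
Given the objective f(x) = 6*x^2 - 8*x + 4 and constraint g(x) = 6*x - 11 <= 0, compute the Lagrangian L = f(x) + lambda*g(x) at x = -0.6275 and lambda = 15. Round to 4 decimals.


Step 1: Evaluate f(x).
f(-0.6275) = 6*(-0.6275)^2 - 8*(-0.6275) + 4 = 11.3825
Step 2: Evaluate g(x).
g(-0.6275) = 6*-0.6275 - 11 = -14.765
Step 3: Compute Lagrangian.
L = 11.3825 + 15*-14.765 = -210.0925


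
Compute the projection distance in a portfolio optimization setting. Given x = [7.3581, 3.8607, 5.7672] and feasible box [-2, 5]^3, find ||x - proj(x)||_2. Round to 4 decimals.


Project each component onto [-2, 5].
clip(7.3581) = 5.0, clip(3.8607) = 3.8607, clip(5.7672) = 5.0
Projection = [5.0, 3.8607, 5.0]
Squared diffs: [5.5606, 0.0, 0.5886]
Distance = sqrt(6.1492) = 2.4798


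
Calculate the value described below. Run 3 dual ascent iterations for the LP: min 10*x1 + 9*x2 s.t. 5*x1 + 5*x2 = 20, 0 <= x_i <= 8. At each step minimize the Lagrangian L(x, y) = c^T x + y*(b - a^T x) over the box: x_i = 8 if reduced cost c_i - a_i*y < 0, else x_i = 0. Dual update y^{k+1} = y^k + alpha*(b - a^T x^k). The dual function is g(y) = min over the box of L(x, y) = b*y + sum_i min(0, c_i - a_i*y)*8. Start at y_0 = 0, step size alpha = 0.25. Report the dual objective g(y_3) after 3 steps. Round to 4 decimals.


Dual ascent for LP: min 10*x1 + 9*x2, 5*x1 + 5*x2 = 20, 0 <= x_i <= 8
Step 1: y^k = 0.0, reduced costs: (10.0, 9.0)
  x^k = (0.0, 0.0), subgradient = b - a^T x = 20.0
  y^{k+1} = 0.0 + 0.25*20.0 = 5.0
Step 2: y^k = 5.0, reduced costs: (-15.0, -16.0)
  x^k = (8.0, 8.0), subgradient = b - a^T x = -60.0
  y^{k+1} = 5.0 + 0.25*-60.0 = -10.0
Step 3: y^k = -10.0, reduced costs: (60.0, 59.0)
  x^k = (0.0, 0.0), subgradient = b - a^T x = 20.0
  y^{k+1} = -10.0 + 0.25*20.0 = -5.0
Dual objective at y_3 = -5.0: reduced costs (35.0, 34.0), box minimizer x = (0.0, 0.0)
g(y_3) = b*y + (c1 - a1*y)*x1 + (c2 - a2*y)*x2 = 20*(-5.0) + 35.0*0.0 + 34.0*0.0 = -100.0 + 0.0 + 0.0 = -100.0


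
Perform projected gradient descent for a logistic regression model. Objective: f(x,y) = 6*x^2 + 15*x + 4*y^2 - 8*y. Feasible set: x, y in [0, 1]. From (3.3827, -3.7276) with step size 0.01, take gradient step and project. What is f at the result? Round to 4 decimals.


Step 1: Compute gradient at (3.3827, -3.7276).
grad_x = 2*6*3.3827 + 15 = 55.5924
grad_y = 2*4*-3.7276 - 8 = -37.8208
Step 2: Gradient step.
x_raw = 3.3827 - 0.01*55.5924 = 2.8268
y_raw = -3.7276 - 0.01*-37.8208 = -3.3494
Step 3: Project onto [0, 1].
x_proj = clip(2.8268) = 1.0
y_proj = clip(-3.3494) = 0.0
Step 4: Evaluate f.
f(1.0, 0.0) = 21.0


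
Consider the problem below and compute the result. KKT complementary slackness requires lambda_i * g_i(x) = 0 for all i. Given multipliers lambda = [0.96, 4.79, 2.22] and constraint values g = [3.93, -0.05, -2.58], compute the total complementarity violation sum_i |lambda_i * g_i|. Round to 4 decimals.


KKT complementary slackness check:
lambda_1 * g_1 = 0.96 * 3.93 = 3.7728
lambda_2 * g_2 = 4.79 * -0.05 = -0.2395
lambda_3 * g_3 = 2.22 * -2.58 = -5.7276
Total violation = 3.7728 + 0.2395 + 5.7276 = 9.7399


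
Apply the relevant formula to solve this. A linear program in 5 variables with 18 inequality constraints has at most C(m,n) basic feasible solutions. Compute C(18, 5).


Each vertex corresponds to some choice of n active constraints out of m, so the number of vertices is at most C(m, n) = m! / (n!(m-n)!).
m = 18, n = 5
Numerator: 18 * 17 * 16 * 15 * 14
Denominator: 5! = 120
C(18, 5) = 8568


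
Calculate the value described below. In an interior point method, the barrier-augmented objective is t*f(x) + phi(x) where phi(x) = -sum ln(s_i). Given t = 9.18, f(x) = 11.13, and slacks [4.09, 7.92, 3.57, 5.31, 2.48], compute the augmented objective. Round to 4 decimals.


Step 1: Compute log-barrier.
ln values: [1.4085, 2.0694, 1.2726, 1.6696, 0.9083]
phi = -(1.4085 + 2.0694 + 1.2726 + 1.6696 + 0.9083) = -7.3284
Step 2: Compute augmented objective.
t*f(x) = 9.18*11.13 = 102.1734
Total = 102.1734 - 7.3284 = 94.845


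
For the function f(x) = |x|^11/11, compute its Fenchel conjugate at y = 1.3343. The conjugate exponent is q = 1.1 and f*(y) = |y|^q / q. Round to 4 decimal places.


The conjugate exponent q satisfies 1/p + 1/q = 1.
p = 11, so q = 11/(11 - 1) = 1.1
|y|^q = 1.3343^1.1 = 1.3733
f*(1.3343) = 1.3733 / 1.1 = 1.2485


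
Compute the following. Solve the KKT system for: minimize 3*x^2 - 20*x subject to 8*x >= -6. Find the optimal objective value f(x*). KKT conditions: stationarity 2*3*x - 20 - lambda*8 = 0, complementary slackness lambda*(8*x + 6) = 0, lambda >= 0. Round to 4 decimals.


Step 1: Try lambda = 0 (constraint inactive).
Stationarity: 2*3*x - 20 = 0
x* = 20/(2*3) = 10/3 = 3.3333 (rounded; the exact value 10/3 is used below)
Check constraint: 8*3.3333 = 26.6664 >= -6 -- satisfied.
Step 2: Compute optimal value.
f(x*) = 3*(10/3)^2 - 20*(10/3) = -33.3333


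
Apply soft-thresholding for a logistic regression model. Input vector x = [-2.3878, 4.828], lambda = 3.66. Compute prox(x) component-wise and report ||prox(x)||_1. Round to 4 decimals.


Soft-thresholding with lambda = 3.66:
prox(-2.3878) = sign(-2.3878)*max(|-2.3878| - 3.66, 0) = 0.0
prox(4.828) = sign(4.828)*max(|4.828| - 3.66, 0) = 1.168
prox(x) = [0.0, 1.168]
||prox(x)||_1 = 0.0 + 1.168 = 1.168


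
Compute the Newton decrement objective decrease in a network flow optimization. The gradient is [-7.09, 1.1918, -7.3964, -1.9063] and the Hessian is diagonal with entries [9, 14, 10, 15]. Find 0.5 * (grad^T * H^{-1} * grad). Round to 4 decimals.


Step 1: H is diagonal, so H^(-1) * g = [-0.7878, 0.0851, -0.7396, -0.1271].
Step 2: g^T H^(-1) g = sum_i g_i^2 / H_ii
  = (-7.09)^2/9 + (1.1918)^2/14 + (-7.3964)^2/10 + (-1.9063)^2/15
  = 5.5853 + 0.1015 + 5.4707 + 0.2423 = 11.3997
Step 3: Objective decrease = 0.5 * g^T H^(-1) g = 5.6999


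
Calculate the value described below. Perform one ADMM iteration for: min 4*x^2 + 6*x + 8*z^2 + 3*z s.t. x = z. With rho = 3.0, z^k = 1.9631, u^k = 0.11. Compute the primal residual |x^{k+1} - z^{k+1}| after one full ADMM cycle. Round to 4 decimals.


ADMM iteration with rho = 3.0, z^k = 1.9631, u^k = 0.11
Step 1: x-update.
Minimize 4*x^2 + 6*x + (3.0/2)*(x - 1.9631 + 0.11)^2
FOC: (2*4 + 3.0)*x = -6 + 3.0*(1.9631 - 0.11)
x^{k+1} = -0.0401
Step 2: z-update.
Minimize 8*z^2 + 3*z + (3.0/2)*(-0.0401 - z + 0.11)^2
FOC: (2*8 + 3.0)*z = -3 + 3.0*(-0.0401 + 0.11)
z^{k+1} = -0.1469
Step 3: u-update.
u^{k+1} = 0.11 - 0.0401 + 0.1469 = 0.2168
Step 4: Primal residual = |-0.0401 + 0.1469| = 0.1068


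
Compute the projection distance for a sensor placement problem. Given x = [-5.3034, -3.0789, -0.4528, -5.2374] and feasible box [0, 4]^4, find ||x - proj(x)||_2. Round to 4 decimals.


Project each component onto [0, 4].
clip(-5.3034) = 0.0, clip(-3.0789) = 0.0, clip(-0.4528) = 0.0, clip(-5.2374) = 0.0
Projection = [0.0, 0.0, 0.0, 0.0]
Squared diffs: [28.1261, 9.4796, 0.205, 27.4304]
Distance = sqrt(65.2411) = 8.0772


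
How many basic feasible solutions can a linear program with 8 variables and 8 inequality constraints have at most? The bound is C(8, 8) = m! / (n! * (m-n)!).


Each vertex corresponds to some choice of n active constraints out of m, so the number of vertices is at most C(m, n) = m! / (n!(m-n)!).
m = 8, n = 8
Numerator: 8 * 7 * 6 * 5 * 4 * 3 * 2 * 1
Denominator: 8! = 40320
C(8, 8) = 1


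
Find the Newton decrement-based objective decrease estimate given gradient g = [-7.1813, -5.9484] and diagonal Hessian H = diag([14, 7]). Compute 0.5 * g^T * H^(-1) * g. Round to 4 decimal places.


Step 1: H is diagonal, so H^(-1) * g = [-0.513, -0.8498].
Step 2: g^T H^(-1) g = sum_i g_i^2 / H_ii
  = (-7.1813)^2/14 + (-5.9484)^2/7
  = 3.6836 + 5.0548 = 8.7384
Step 3: Objective decrease = 0.5 * g^T H^(-1) g = 4.3692


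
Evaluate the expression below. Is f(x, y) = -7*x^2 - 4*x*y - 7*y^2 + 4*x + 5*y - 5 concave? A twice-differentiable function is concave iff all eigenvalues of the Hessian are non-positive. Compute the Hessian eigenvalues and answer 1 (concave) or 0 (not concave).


The Hessian of f(x,y) = -7*x^2 - 4*x*y - 7*y^2 + 4*x + 5*y - 5 is:
H = [[-14, -4], [-4, -14]]
Trace = -14 - 14 = -28
Determinant = -14*-14 - (-4)^2 = 180
Discriminant = (-28)^2 - 4*180 = 64.0
Eigenvalues: lambda_1 = -18.0, lambda_2 = -10.0
The function is concave.

1


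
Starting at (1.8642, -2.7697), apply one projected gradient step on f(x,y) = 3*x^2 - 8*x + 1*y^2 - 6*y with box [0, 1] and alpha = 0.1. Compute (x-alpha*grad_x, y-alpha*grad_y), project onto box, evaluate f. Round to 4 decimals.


Step 1: Compute gradient at (1.8642, -2.7697).
grad_x = 2*3*1.8642 - 8 = 3.1852
grad_y = 2*1*-2.7697 - 6 = -11.5394
Step 2: Gradient step.
x_raw = 1.8642 - 0.1*3.1852 = 1.5457
y_raw = -2.7697 - 0.1*-11.5394 = -1.6158
Step 3: Project onto [0, 1].
x_proj = clip(1.5457) = 1.0
y_proj = clip(-1.6158) = 0.0
Step 4: Evaluate f.
f(1.0, 0.0) = -5.0


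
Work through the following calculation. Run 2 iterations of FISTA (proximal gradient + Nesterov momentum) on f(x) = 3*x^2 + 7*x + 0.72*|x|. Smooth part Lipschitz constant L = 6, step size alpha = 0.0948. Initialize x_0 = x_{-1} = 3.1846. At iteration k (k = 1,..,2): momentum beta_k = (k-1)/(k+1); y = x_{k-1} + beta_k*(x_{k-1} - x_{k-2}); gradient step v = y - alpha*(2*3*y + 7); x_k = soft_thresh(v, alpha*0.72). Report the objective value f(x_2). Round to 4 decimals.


FISTA on f(x) = 3*x^2 + 7*x + 0.72*|x|
L = 6, alpha = 0.0948
Iteration 1: beta = 0.0, y = 3.1846 + 0.0*(3.1846 - 3.1846) = 3.1846
  grad(y) = 26.1076, v = y - alpha*grad = 0.7096
  prox(v) = soft_thresh(0.7096, 0.0683) = 0.6413
Iteration 2: beta = 0.3333, y = 0.6413 + 0.3333*(0.6413 - 3.1846) = -0.2064
  grad(y) = 5.7615, v = y - alpha*grad = -0.7526
  prox(v) = soft_thresh(-0.7526, 0.0683) = -0.6843
f(x_2) = 3*(-0.6843)^2 + 7*(-0.6843) + 0.72*|-0.6843| = -2.8927


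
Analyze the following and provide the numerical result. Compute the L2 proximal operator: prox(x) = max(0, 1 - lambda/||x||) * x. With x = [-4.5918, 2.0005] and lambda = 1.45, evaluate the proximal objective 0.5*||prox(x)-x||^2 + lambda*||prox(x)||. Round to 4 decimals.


Step 1: Compute ||x||.
||x|| = 5.0087
Step 2: Compute scaling factor.
scale = max(0, 1 - 1.45/5.0087) = 0.7105
Step 3: prox(x) = [-3.2625, 1.4214]
||prox(x)|| = 3.5587
Step 4: Proximal objective.
0.5*||prox-x||^2 = 1.0513
lambda*||prox|| = 5.1601
Total = 6.2113


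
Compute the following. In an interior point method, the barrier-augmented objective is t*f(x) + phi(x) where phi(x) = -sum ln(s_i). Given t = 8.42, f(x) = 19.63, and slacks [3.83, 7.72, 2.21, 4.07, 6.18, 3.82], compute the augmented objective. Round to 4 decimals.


Step 1: Compute log-barrier.
ln values: [1.3429, 2.0438, 0.793, 1.4036, 1.8213, 1.3403]
phi = -(1.3429 + 2.0438 + 0.793 + 1.4036 + 1.8213 + 1.3403) = -8.7449
Step 2: Compute augmented objective.
t*f(x) = 8.42*19.63 = 165.2846
Total = 165.2846 - 8.7449 = 156.5397


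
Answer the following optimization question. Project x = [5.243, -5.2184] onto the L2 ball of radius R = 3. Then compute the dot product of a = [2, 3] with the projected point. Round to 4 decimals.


Step 1: Compute ||x|| (intermediates to 6 decimals).
||x|| = sqrt(5.243^2 + (-5.2184)^2) = 7.397347
Step 2: Project.
Since ||x|| > R, scale = R/||x|| = 3/7.397347 = 0.405551, proj(x) = scale * x
proj(x) = [2.126304, -2.116327]
Step 3: Dot product.
a^T * proj(x) = 2*2.126304 + 3*(-2.116327) = -2.0964


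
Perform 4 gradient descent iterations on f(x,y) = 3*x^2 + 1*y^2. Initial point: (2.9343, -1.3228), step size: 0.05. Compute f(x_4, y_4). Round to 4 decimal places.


Gradient descent on f(x,y) = 3*x^2 + 1*y^2.
Starting point: (2.9343, -1.3228), alpha = 0.05
Step 1: grad_x = 2*3*2.9343 = 17.6058, grad_y = 2*1*-1.3228 = -2.6456
  x_1 = 2.9343 - 0.05*17.6058 = 2.054
  y_1 = -1.3228 - 0.05*-2.6456 = -1.1905
Step 2: grad_x = 2*3*2.054 = 12.3241, grad_y = 2*1*-1.1905 = -2.381
  x_2 = 2.054 - 0.05*12.3241 = 1.4378
  y_2 = -1.1905 - 0.05*-2.381 = -1.0715
Step 3: grad_x = 2*3*1.4378 = 8.6268, grad_y = 2*1*-1.0715 = -2.1429
  x_3 = 1.4378 - 0.05*8.6268 = 1.0065
  y_3 = -1.0715 - 0.05*-2.1429 = -0.9643
Step 4: grad_x = 2*3*1.0065 = 6.0388, grad_y = 2*1*-0.9643 = -1.9286
  x_4 = 1.0065 - 0.05*6.0388 = 0.7045
  y_4 = -0.9643 - 0.05*-1.9286 = -0.8679
f(0.7045, -0.8679) = 3*0.7045^2 + 1*(-0.8679)^2 = 2.2423


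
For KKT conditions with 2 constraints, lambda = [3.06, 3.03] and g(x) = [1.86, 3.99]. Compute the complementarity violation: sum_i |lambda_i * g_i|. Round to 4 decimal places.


KKT complementary slackness check:
lambda_1 * g_1 = 3.06 * 1.86 = 5.6916
lambda_2 * g_2 = 3.03 * 3.99 = 12.0897
Total violation = 5.6916 + 12.0897 = 17.7813


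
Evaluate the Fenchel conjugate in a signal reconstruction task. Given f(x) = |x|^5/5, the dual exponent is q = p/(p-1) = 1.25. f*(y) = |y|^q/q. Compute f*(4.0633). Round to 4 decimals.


The conjugate exponent q satisfies 1/p + 1/q = 1.
p = 5, so q = 5/(5 - 1) = 1.25
|y|^q = 4.0633^1.25 = 5.769
f*(4.0633) = 5.769 / 1.25 = 4.6152


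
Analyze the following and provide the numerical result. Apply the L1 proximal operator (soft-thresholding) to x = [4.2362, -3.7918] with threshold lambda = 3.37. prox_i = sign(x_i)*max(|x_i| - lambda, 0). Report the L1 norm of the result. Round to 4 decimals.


Soft-thresholding with lambda = 3.37:
prox(4.2362) = sign(4.2362)*max(|4.2362| - 3.37, 0) = 0.8662
prox(-3.7918) = sign(-3.7918)*max(|-3.7918| - 3.37, 0) = -0.4218
prox(x) = [0.8662, -0.4218]
||prox(x)||_1 = 0.8662 + 0.4218 = 1.288


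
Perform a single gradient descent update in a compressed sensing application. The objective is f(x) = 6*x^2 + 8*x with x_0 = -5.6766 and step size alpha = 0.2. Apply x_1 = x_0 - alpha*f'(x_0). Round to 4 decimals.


We compute the gradient at x_0 and apply the update.
f'(x) = 12*x + 8
f'(-5.6766) = 12*-5.6766 + 8 = -60.1192
x_1 = -5.6766 - 0.2*-60.1192 = 6.3472


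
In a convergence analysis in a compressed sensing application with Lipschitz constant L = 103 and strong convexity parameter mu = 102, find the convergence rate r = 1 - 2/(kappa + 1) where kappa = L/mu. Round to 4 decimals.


Step 1: Compute the condition number.
kappa = L/mu = 103/102 = 1.0098
Step 2: Compute the convergence rate.
r = 1 - 2/(kappa + 1) = 1 - 2*mu/(L + mu) = (L - mu)/(L + mu) = 1/205 = 0.0049


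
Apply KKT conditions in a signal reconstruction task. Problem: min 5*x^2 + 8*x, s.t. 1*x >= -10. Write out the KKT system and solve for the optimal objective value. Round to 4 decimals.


Step 1: Try lambda = 0 (constraint inactive).
Stationarity: 2*5*x + 8 = 0
x* = -8/(2*5) = -0.8
Check constraint: 1*-0.8 = -0.8 >= -10 -- satisfied.
Step 2: Compute optimal value.
f(x*) = 5*(-0.8)^2 + 8*(-0.8) = -3.2


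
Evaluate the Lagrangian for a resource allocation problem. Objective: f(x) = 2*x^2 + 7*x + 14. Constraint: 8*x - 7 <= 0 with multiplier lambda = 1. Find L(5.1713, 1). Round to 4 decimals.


Step 1: Evaluate f(x).
f(5.1713) = 2*5.1713^2 + 7*5.1713 + 14 = 103.6838
Step 2: Evaluate g(x).
g(5.1713) = 8*5.1713 - 7 = 34.3704
Step 3: Compute Lagrangian.
L = 103.6838 + 1*34.3704 = 138.0542


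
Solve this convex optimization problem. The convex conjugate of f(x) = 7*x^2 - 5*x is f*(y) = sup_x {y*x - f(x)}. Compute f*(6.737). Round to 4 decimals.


f*(y) = sup_x {y*x - a*x^2 - b*x} = sup_x {(y-b)*x - a*x^2}
FOC: (y - b) - 2a*x = 0 => x* = (y - b)/(2a)
x* = (6.737 + 5)/(2*7) = 0.8384
f*(6.737) = (y-b)^2/(4a) = (6.737 + 5)^2/(4*7)
= 137.7572/28 = 4.9199


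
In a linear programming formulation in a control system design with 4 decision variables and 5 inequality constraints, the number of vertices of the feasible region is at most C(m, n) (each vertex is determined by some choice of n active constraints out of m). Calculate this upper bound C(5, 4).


Each vertex corresponds to some choice of n active constraints out of m, so the number of vertices is at most C(m, n) = m! / (n!(m-n)!).
m = 5, n = 4
Numerator: 5 * 4 * 3 * 2
Denominator: 4! = 24
C(5, 4) = 5


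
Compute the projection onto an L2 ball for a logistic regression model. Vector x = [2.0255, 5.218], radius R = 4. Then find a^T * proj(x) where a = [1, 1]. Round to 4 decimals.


Step 1: Compute ||x|| (intermediates to 6 decimals).
||x|| = sqrt(2.0255^2 + 5.218^2) = 5.597336
Step 2: Project.
Since ||x|| > R, scale = R/||x|| = 4/5.597336 = 0.714626, proj(x) = scale * x
proj(x) = [1.447475, 3.728918]
Step 3: Dot product.
a^T * proj(x) = 1*1.447475 + 1*3.728918 = 5.1764


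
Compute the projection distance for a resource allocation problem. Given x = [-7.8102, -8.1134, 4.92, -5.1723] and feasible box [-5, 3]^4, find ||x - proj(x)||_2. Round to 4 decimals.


Project each component onto [-5, 3].
clip(-7.8102) = -5.0, clip(-8.1134) = -5.0, clip(4.92) = 3.0, clip(-5.1723) = -5.0
Projection = [-5.0, -5.0, 3.0, -5.0]
Squared diffs: [7.8972, 9.6933, 3.6864, 0.0297]
Distance = sqrt(21.3066) = 4.6159


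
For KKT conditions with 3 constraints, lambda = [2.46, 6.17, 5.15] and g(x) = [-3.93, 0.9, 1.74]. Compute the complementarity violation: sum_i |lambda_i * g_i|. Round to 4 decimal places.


KKT complementary slackness check:
lambda_1 * g_1 = 2.46 * -3.93 = -9.6678
lambda_2 * g_2 = 6.17 * 0.9 = 5.553
lambda_3 * g_3 = 5.15 * 1.74 = 8.961
Total violation = 9.6678 + 5.553 + 8.961 = 24.1818


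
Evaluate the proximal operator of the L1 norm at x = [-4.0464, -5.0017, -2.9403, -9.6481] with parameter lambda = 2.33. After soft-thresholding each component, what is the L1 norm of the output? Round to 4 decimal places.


Soft-thresholding with lambda = 2.33:
prox(-4.0464) = sign(-4.0464)*max(|-4.0464| - 2.33, 0) = -1.7164
prox(-5.0017) = sign(-5.0017)*max(|-5.0017| - 2.33, 0) = -2.6717
prox(-2.9403) = sign(-2.9403)*max(|-2.9403| - 2.33, 0) = -0.6103
prox(-9.6481) = sign(-9.6481)*max(|-9.6481| - 2.33, 0) = -7.3181
prox(x) = [-1.7164, -2.6717, -0.6103, -7.3181]
||prox(x)||_1 = 1.7164 + 2.6717 + 0.6103 + 7.3181 = 12.3165


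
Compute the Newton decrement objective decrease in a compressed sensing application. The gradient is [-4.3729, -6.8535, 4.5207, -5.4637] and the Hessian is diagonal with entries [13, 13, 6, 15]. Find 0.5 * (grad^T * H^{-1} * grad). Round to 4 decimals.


Step 1: H is diagonal, so H^(-1) * g = [-0.3364, -0.5272, 0.7535, -0.3642].
Step 2: g^T H^(-1) g = sum_i g_i^2 / H_ii
  = (-4.3729)^2/13 + (-6.8535)^2/13 + (4.5207)^2/6 + (-5.4637)^2/15
  = 1.4709 + 3.6131 + 3.4061 + 1.9901 = 10.4803
Step 3: Objective decrease = 0.5 * g^T H^(-1) g = 5.2402


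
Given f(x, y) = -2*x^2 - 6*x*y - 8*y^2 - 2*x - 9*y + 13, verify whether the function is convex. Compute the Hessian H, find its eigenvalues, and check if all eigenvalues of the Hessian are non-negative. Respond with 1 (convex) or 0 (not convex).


The Hessian of f(x,y) = -2*x^2 - 6*x*y - 8*y^2 - 2*x - 9*y + 13 is:
H = [[-4, -6], [-6, -16]]
Trace = -4 - 16 = -20
Determinant = -4*-16 - (-6)^2 = 28
Discriminant = (-20)^2 - 4*28 = 288.0
Eigenvalues: lambda_1 = -18.4853, lambda_2 = -1.5147
The function is not convex.

0


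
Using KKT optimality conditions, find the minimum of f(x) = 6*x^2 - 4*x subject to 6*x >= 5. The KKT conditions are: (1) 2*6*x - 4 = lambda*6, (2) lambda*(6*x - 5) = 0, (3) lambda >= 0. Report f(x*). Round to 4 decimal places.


Step 1: Try lambda = 0 (constraint inactive).
x_unc = 4/(2*6) = 0.3333
Check: 6*0.3333 = 1.9998 < 5 -- violated!
Step 2: Constraint must be active: 6*x = 5
x* = 5/6 = 0.8333 (rounded; the exact value 5/6 is used below)
lambda = (2*6*(5/6) - 4)/6 = 1.0
Step 3: Compute optimal value.
f(x*) = 6*(5/6)^2 - 4*(5/6) = 0.8333


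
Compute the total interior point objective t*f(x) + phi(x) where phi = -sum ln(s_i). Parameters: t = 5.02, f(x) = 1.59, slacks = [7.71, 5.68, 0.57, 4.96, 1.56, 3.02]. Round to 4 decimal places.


Step 1: Compute log-barrier.
ln values: [2.0425, 1.737, -0.5621, 1.6014, 0.4447, 1.1053]
phi = -(2.0425 + 1.737 - 0.5621 + 1.6014 + 0.4447 + 1.1053) = -6.3687
Step 2: Compute augmented objective.
t*f(x) = 5.02*1.59 = 7.9818
Total = 7.9818 - 6.3687 = 1.6131


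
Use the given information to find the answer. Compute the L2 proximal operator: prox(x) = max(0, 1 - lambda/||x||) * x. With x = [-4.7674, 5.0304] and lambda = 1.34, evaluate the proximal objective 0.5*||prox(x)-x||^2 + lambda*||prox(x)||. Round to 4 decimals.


Step 1: Compute ||x||.
||x|| = 6.9306
Step 2: Compute scaling factor.
scale = max(0, 1 - 1.34/6.9306) = 0.8067
Step 3: prox(x) = [-3.8456, 4.0578]
||prox(x)|| = 5.5906
Step 4: Proximal objective.
0.5*||prox-x||^2 = 0.8978
lambda*||prox|| = 7.4914
Total = 8.3892


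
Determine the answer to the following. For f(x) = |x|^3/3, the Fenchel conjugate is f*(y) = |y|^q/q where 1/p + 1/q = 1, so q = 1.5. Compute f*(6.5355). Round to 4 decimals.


The conjugate exponent q satisfies 1/p + 1/q = 1.
p = 3, so q = 3/(3 - 1) = 1.5
|y|^q = 6.5355^1.5 = 16.7078
f*(6.5355) = 16.7078 / 1.5 = 11.1385


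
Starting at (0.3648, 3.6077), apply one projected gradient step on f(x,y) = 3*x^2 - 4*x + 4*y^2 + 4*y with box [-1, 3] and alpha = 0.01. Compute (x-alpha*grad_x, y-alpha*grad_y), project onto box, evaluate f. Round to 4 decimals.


Step 1: Compute gradient at (0.3648, 3.6077).
grad_x = 2*3*0.3648 - 4 = -1.8112
grad_y = 2*4*3.6077 + 4 = 32.8616
Step 2: Gradient step.
x_raw = 0.3648 - 0.01*-1.8112 = 0.3829
y_raw = 3.6077 - 0.01*32.8616 = 3.2791
Step 3: Project onto [-1, 3].
x_proj = clip(0.3829) = 0.3829
y_proj = clip(3.2791) = 3.0
Step 4: Evaluate f.
f(0.3829, 3.0) = 46.9082


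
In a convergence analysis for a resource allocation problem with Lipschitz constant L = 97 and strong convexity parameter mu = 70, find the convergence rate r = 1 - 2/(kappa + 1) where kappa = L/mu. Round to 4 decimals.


Step 1: Compute the condition number.
kappa = L/mu = 97/70 = 1.3857
Step 2: Compute the convergence rate.
r = 1 - 2/(kappa + 1) = 1 - 2*mu/(L + mu) = (L - mu)/(L + mu) = 27/167 = 0.1617


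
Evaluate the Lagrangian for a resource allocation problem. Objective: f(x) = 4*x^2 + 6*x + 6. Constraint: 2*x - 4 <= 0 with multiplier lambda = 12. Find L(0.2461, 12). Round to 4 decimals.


Step 1: Evaluate f(x).
f(0.2461) = 4*0.2461^2 + 6*0.2461 + 6 = 7.7189
Step 2: Evaluate g(x).
g(0.2461) = 2*0.2461 - 4 = -3.5078
Step 3: Compute Lagrangian.
L = 7.7189 + 12*-3.5078 = -34.3747


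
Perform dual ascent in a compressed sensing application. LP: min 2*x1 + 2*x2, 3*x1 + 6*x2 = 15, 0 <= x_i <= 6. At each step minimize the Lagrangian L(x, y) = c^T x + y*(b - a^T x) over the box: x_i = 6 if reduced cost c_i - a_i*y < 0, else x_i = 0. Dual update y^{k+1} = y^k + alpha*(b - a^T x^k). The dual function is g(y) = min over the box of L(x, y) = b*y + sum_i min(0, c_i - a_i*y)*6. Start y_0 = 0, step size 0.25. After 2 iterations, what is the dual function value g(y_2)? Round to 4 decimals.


Dual ascent for LP: min 2*x1 + 2*x2, 3*x1 + 6*x2 = 15, 0 <= x_i <= 6
Step 1: y^k = 0.0, reduced costs: (2.0, 2.0)
  x^k = (0.0, 0.0), subgradient = b - a^T x = 15.0
  y^{k+1} = 0.0 + 0.25*15.0 = 3.75
Step 2: y^k = 3.75, reduced costs: (-9.25, -20.5)
  x^k = (6.0, 6.0), subgradient = b - a^T x = -39.0
  y^{k+1} = 3.75 + 0.25*-39.0 = -6.0
Dual objective at y_2 = -6.0: reduced costs (20.0, 38.0), box minimizer x = (0.0, 0.0)
g(y_2) = b*y + (c1 - a1*y)*x1 + (c2 - a2*y)*x2 = 15*(-6.0) + 20.0*0.0 + 38.0*0.0 = -90.0 + 0.0 + 0.0 = -90.0


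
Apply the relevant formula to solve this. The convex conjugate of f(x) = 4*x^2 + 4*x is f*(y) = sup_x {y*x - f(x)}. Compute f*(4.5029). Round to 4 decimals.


f*(y) = sup_x {y*x - a*x^2 - b*x} = sup_x {(y-b)*x - a*x^2}
FOC: (y - b) - 2a*x = 0 => x* = (y - b)/(2a)
x* = (4.5029 - 4)/(2*4) = 0.0629
f*(4.5029) = (y-b)^2/(4a) = (4.5029 - 4)^2/(4*4)
= 0.2529/16 = 0.0158


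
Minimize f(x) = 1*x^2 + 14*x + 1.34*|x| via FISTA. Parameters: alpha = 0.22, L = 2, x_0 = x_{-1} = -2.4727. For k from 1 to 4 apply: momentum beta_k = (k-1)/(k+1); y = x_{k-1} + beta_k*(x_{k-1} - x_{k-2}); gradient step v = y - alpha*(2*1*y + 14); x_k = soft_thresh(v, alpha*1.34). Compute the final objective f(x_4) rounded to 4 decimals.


FISTA on f(x) = 1*x^2 + 14*x + 1.34*|x|
L = 2, alpha = 0.22
Iteration 1: beta = 0.0, y = -2.4727 + 0.0*(-2.4727 + 2.4727) = -2.4727
  grad(y) = 9.0546, v = y - alpha*grad = -4.4647
  prox(v) = soft_thresh(-4.4647, 0.2948) = -4.1699
Iteration 2: beta = 0.3333, y = -4.1699 + 0.3333*(-4.1699 + 2.4727) = -4.7356
  grad(y) = 4.5287, v = y - alpha*grad = -5.732
  prox(v) = soft_thresh(-5.732, 0.2948) = -5.4372
Iteration 3: beta = 0.5, y = -5.4372 + 0.5*(-5.4372 + 4.1699) = -6.0708
  grad(y) = 1.8584, v = y - alpha*grad = -6.4796
  prox(v) = soft_thresh(-6.4796, 0.2948) = -6.1848
Iteration 4: beta = 0.6, y = -6.1848 + 0.6*(-6.1848 + 5.4372) = -6.6334
  grad(y) = 0.7331, v = y - alpha*grad = -6.7947
  prox(v) = soft_thresh(-6.7947, 0.2948) = -6.4999
f(x_4) = 1*(-6.4999)^2 + 14*(-6.4999) + 1.34*|-6.4999| = -40.04


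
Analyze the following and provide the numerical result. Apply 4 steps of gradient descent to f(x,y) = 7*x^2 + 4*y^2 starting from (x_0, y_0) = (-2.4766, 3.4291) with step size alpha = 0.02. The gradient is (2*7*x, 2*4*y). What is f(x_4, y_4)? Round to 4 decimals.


Gradient descent on f(x,y) = 7*x^2 + 4*y^2.
Starting point: (-2.4766, 3.4291), alpha = 0.02
Step 1: grad_x = 2*7*-2.4766 = -34.6724, grad_y = 2*4*3.4291 = 27.4328
  x_1 = -2.4766 - 0.02*-34.6724 = -1.7832
  y_1 = 3.4291 - 0.02*27.4328 = 2.8804
Step 2: grad_x = 2*7*-1.7832 = -24.9641, grad_y = 2*4*2.8804 = 23.0436
  x_2 = -1.7832 - 0.02*-24.9641 = -1.2839
  y_2 = 2.8804 - 0.02*23.0436 = 2.4196
Step 3: grad_x = 2*7*-1.2839 = -17.9742, grad_y = 2*4*2.4196 = 19.3566
  x_3 = -1.2839 - 0.02*-17.9742 = -0.9244
  y_3 = 2.4196 - 0.02*19.3566 = 2.0324
Step 4: grad_x = 2*7*-0.9244 = -12.9414, grad_y = 2*4*2.0324 = 16.2595
  x_4 = -0.9244 - 0.02*-12.9414 = -0.6656
  y_4 = 2.0324 - 0.02*16.2595 = 1.7073
f(-0.6656, 1.7073) = 7*(-0.6656)^2 + 4*1.7073^2 = 14.7596


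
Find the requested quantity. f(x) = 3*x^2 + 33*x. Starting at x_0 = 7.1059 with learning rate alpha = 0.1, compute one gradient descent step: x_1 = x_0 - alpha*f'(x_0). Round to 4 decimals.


We compute the gradient at x_0 and apply the update.
f'(x) = 6*x + 33
f'(7.1059) = 6*7.1059 + 33 = 75.6354
x_1 = 7.1059 - 0.1*75.6354 = -0.4576


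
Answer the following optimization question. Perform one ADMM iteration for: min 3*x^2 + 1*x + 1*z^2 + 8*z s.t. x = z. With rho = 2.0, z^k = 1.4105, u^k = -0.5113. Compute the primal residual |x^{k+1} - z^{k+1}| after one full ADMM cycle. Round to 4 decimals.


ADMM iteration with rho = 2.0, z^k = 1.4105, u^k = -0.5113
Step 1: x-update.
Minimize 3*x^2 + 1*x + (2.0/2)*(x - 1.4105 - 0.5113)^2
FOC: (2*3 + 2.0)*x = -1 + 2.0*(1.4105 + 0.5113)
x^{k+1} = 0.3555
Step 2: z-update.
Minimize 1*z^2 + 8*z + (2.0/2)*(0.3555 - z - 0.5113)^2
FOC: (2*1 + 2.0)*z = -8 + 2.0*(0.3555 - 0.5113)
z^{k+1} = -2.0779
Step 3: u-update.
u^{k+1} = -0.5113 + 0.3555 + 2.0779 = 1.9221
Step 4: Primal residual = |0.3555 + 2.0779| = 2.4334


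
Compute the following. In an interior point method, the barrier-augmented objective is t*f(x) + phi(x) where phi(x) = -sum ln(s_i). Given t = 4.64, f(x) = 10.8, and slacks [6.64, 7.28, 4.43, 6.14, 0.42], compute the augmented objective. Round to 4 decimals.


Step 1: Compute log-barrier.
ln values: [1.8931, 1.9851, 1.4884, 1.8148, -0.8675]
phi = -(1.8931 + 1.9851 + 1.4884 + 1.8148 - 0.8675) = -6.314
Step 2: Compute augmented objective.
t*f(x) = 4.64*10.8 = 50.112
Total = 50.112 - 6.314 = 43.798
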